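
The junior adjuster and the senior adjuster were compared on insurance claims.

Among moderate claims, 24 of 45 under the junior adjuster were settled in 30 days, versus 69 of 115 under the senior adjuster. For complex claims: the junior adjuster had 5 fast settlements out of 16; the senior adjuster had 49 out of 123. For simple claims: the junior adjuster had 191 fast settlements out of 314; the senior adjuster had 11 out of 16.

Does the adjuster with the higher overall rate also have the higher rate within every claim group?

No

Moderate: the junior adjuster 24/45 = 53.3%, the senior adjuster 69/115 = 60.0% → the senior adjuster
Complex: the junior adjuster 5/16 = 31.2%, the senior adjuster 49/123 = 39.8% → the senior adjuster
Simple: the junior adjuster 191/314 = 60.8%, the senior adjuster 11/16 = 68.8% → the senior adjuster
Overall: the junior adjuster 220/375 = 58.7%, the senior adjuster 129/254 = 50.8% → the junior adjuster
The senior adjuster wins each claim group but the junior adjuster wins overall — the comparison reverses. The senior adjuster's claims skew toward complex, which has a lower base rate.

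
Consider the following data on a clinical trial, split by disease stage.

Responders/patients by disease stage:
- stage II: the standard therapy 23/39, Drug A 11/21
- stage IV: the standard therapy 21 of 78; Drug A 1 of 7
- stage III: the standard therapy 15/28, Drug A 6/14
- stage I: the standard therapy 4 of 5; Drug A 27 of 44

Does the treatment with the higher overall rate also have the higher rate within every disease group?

No

Stage II: the standard therapy 23/39 = 59.0%, Drug A 11/21 = 52.4% → the standard therapy
Stage IV: the standard therapy 21/78 = 26.9%, Drug A 1/7 = 14.3% → the standard therapy
Stage III: the standard therapy 15/28 = 53.6%, Drug A 6/14 = 42.9% → the standard therapy
Stage I: the standard therapy 4/5 = 80.0%, Drug A 27/44 = 61.4% → the standard therapy
Overall: the standard therapy 63/150 = 42.0%, Drug A 45/86 = 52.3% → Drug A
The standard therapy wins each disease group but Drug A wins overall — the comparison reverses. The standard therapy's patients skew toward stage IV, which has a lower base rate.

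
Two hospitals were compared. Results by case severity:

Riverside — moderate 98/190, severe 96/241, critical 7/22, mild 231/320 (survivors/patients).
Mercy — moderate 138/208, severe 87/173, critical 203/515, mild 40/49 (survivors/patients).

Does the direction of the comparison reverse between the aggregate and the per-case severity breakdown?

Moderate: Riverside 98/190 = 51.6%, Mercy 138/208 = 66.3% → Mercy
Severe: Riverside 96/241 = 39.8%, Mercy 87/173 = 50.3% → Mercy
Critical: Riverside 7/22 = 31.8%, Mercy 203/515 = 39.4% → Mercy
Mild: Riverside 231/320 = 72.2%, Mercy 40/49 = 81.6% → Mercy
Overall: Riverside 432/773 = 55.9%, Mercy 468/945 = 49.5% → Riverside
Mercy wins each case group but Riverside wins overall — the comparison reverses. Mercy's patients skew toward critical, which has a lower base rate.

Yes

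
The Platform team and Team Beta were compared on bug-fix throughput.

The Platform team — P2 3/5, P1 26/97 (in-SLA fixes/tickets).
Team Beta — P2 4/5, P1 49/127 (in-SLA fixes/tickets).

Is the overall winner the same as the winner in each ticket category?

P2: the Platform team 3/5 = 60.0%, Team Beta 4/5 = 80.0% → Team Beta
P1: the Platform team 26/97 = 26.8%, Team Beta 49/127 = 38.6% → Team Beta
Overall: the Platform team 29/102 = 28.4%, Team Beta 53/132 = 40.2% → Team Beta
Team Beta wins overall and in every ticket group — no reversal.

Yes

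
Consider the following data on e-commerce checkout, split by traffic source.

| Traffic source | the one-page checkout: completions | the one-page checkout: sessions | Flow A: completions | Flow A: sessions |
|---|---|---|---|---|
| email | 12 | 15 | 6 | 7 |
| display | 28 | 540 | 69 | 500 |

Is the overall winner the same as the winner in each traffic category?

Email: the one-page checkout 12/15 = 80.0%, Flow A 6/7 = 85.7% → Flow A
Display: the one-page checkout 28/540 = 5.2%, Flow A 69/500 = 13.8% → Flow A
Overall: the one-page checkout 40/555 = 7.2%, Flow A 75/507 = 14.8% → Flow A
Flow A wins overall and in every traffic group — no reversal.

Yes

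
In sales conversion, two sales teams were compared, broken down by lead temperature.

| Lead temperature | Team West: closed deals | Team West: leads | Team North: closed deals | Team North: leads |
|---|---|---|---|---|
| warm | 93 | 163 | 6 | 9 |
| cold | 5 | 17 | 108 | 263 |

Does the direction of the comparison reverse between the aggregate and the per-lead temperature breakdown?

Warm: Team West 93/163 = 57.1%, Team North 6/9 = 66.7% → Team North
Cold: Team West 5/17 = 29.4%, Team North 108/263 = 41.1% → Team North
Overall: Team West 98/180 = 54.4%, Team North 114/272 = 41.9% → Team West
Team North wins each lead group but Team West wins overall — the comparison reverses. Team North's leads skew toward cold, which has a lower base rate.

Yes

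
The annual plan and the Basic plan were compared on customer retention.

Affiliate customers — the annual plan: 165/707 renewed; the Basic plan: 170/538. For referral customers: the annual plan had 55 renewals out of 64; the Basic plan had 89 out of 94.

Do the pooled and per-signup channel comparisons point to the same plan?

Affiliate: the annual plan 165/707 = 23.3%, the Basic plan 170/538 = 31.6% → the Basic plan
Referral: the annual plan 55/64 = 85.9%, the Basic plan 89/94 = 94.7% → the Basic plan
Overall: the annual plan 220/771 = 28.5%, the Basic plan 259/632 = 41.0% → the Basic plan
The Basic plan wins overall and in every signup group — no reversal.

Yes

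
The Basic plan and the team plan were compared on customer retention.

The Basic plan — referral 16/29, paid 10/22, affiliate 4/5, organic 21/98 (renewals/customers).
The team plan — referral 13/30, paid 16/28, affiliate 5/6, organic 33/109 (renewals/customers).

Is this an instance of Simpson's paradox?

Referral: the Basic plan 16/29 = 55.2%, the team plan 13/30 = 43.3% → the Basic plan
Paid: the Basic plan 10/22 = 45.5%, the team plan 16/28 = 57.1% → the team plan
Affiliate: the Basic plan 4/5 = 80.0%, the team plan 5/6 = 83.3% → the team plan
Organic: the Basic plan 21/98 = 21.4%, the team plan 33/109 = 30.3% → the team plan
Overall: the Basic plan 51/154 = 33.1%, the team plan 67/173 = 38.7% → the team plan
Neither sweeps: the Basic plan wins 1 of 4 groups, the team plan wins 3. The team plan wins overall but not every group — no Simpson reversal.

No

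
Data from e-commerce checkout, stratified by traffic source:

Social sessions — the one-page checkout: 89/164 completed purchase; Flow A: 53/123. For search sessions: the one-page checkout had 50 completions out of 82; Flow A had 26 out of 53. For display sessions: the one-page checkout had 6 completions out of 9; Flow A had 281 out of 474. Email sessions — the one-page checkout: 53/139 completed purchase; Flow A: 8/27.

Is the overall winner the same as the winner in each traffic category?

Social: the one-page checkout 89/164 = 54.3%, Flow A 53/123 = 43.1% → the one-page checkout
Search: the one-page checkout 50/82 = 61.0%, Flow A 26/53 = 49.1% → the one-page checkout
Display: the one-page checkout 6/9 = 66.7%, Flow A 281/474 = 59.3% → the one-page checkout
Email: the one-page checkout 53/139 = 38.1%, Flow A 8/27 = 29.6% → the one-page checkout
Overall: the one-page checkout 198/394 = 50.3%, Flow A 368/677 = 54.4% → Flow A
The one-page checkout wins each traffic group but Flow A wins overall — the comparison reverses. The one-page checkout's sessions skew toward email, which has a lower base rate.

No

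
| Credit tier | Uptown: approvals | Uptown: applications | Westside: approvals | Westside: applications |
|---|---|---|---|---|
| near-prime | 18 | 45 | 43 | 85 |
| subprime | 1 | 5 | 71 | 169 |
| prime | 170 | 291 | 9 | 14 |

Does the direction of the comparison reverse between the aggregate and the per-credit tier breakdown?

Yes

Near-prime: Uptown 18/45 = 40.0%, Westside 43/85 = 50.6% → Westside
Subprime: Uptown 1/5 = 20.0%, Westside 71/169 = 42.0% → Westside
Prime: Uptown 170/291 = 58.4%, Westside 9/14 = 64.3% → Westside
Overall: Uptown 189/341 = 55.4%, Westside 123/268 = 45.9% → Uptown
Westside wins each credit group but Uptown wins overall — the comparison reverses. Westside's applications skew toward subprime, which has a lower base rate.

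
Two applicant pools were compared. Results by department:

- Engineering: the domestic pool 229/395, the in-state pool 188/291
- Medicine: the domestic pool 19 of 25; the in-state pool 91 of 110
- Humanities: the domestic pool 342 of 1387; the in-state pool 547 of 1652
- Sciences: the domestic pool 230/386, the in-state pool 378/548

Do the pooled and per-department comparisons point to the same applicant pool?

Engineering: the domestic pool 229/395 = 58.0%, the in-state pool 188/291 = 64.6% → the in-state pool
Medicine: the domestic pool 19/25 = 76.0%, the in-state pool 91/110 = 82.7% → the in-state pool
Humanities: the domestic pool 342/1387 = 24.7%, the in-state pool 547/1652 = 33.1% → the in-state pool
Sciences: the domestic pool 230/386 = 59.6%, the in-state pool 378/548 = 69.0% → the in-state pool
Overall: the domestic pool 820/2193 = 37.4%, the in-state pool 1204/2601 = 46.3% → the in-state pool
The in-state pool wins overall and in every department group — no reversal.

Yes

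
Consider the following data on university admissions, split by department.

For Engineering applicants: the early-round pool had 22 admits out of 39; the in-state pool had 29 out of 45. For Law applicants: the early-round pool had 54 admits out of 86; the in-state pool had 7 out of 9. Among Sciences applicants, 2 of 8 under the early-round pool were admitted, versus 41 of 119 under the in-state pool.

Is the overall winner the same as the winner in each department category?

No

Engineering: the early-round pool 22/39 = 56.4%, the in-state pool 29/45 = 64.4% → the in-state pool
Law: the early-round pool 54/86 = 62.8%, the in-state pool 7/9 = 77.8% → the in-state pool
Sciences: the early-round pool 2/8 = 25.0%, the in-state pool 41/119 = 34.5% → the in-state pool
Overall: the early-round pool 78/133 = 58.6%, the in-state pool 77/173 = 44.5% → the early-round pool
The in-state pool wins each department group but the early-round pool wins overall — the comparison reverses. The in-state pool's applicants skew toward Sciences, which has a lower base rate.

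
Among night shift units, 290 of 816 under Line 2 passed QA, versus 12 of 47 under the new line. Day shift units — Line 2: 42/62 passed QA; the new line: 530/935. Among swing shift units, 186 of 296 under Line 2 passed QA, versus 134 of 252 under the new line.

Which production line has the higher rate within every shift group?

Night shift: Line 2 290/816 = 35.5%, the new line 12/47 = 25.5% → Line 2
Day shift: Line 2 42/62 = 67.7%, the new line 530/935 = 56.7% → Line 2
Swing shift: Line 2 186/296 = 62.8%, the new line 134/252 = 53.2% → Line 2
Line 2 has the higher rate in all 3 groups.

Line 2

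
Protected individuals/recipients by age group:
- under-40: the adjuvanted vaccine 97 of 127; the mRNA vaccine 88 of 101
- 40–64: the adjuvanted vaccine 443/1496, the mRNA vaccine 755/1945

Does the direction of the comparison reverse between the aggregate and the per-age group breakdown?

Under-40: the adjuvanted vaccine 97/127 = 76.4%, the mRNA vaccine 88/101 = 87.1% → the mRNA vaccine
40–64: the adjuvanted vaccine 443/1496 = 29.6%, the mRNA vaccine 755/1945 = 38.8% → the mRNA vaccine
Overall: the adjuvanted vaccine 540/1623 = 33.3%, the mRNA vaccine 843/2046 = 41.2% → the mRNA vaccine
The mRNA vaccine wins overall and in every age group — no reversal.

No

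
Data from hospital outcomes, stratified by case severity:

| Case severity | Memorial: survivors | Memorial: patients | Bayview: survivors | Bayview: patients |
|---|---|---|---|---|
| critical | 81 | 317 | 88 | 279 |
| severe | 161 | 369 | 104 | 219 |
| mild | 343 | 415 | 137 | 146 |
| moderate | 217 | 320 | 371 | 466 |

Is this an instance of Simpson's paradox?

Critical: Memorial 81/317 = 25.6%, Bayview 88/279 = 31.5% → Bayview
Severe: Memorial 161/369 = 43.6%, Bayview 104/219 = 47.5% → Bayview
Mild: Memorial 343/415 = 82.7%, Bayview 137/146 = 93.8% → Bayview
Moderate: Memorial 217/320 = 67.8%, Bayview 371/466 = 79.6% → Bayview
Overall: Memorial 802/1421 = 56.4%, Bayview 700/1110 = 63.1% → Bayview
Bayview wins overall and in every case group — no reversal.

No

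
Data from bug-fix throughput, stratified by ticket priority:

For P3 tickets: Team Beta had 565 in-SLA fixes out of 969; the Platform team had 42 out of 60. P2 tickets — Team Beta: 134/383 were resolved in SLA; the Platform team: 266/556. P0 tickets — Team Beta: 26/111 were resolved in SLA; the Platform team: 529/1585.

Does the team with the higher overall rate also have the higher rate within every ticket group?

P3: Team Beta 565/969 = 58.3%, the Platform team 42/60 = 70.0% → the Platform team
P2: Team Beta 134/383 = 35.0%, the Platform team 266/556 = 47.8% → the Platform team
P0: Team Beta 26/111 = 23.4%, the Platform team 529/1585 = 33.4% → the Platform team
Overall: Team Beta 725/1463 = 49.6%, the Platform team 837/2201 = 38.0% → Team Beta
The Platform team wins each ticket group but Team Beta wins overall — the comparison reverses. The Platform team's tickets skew toward P0, which has a lower base rate.

No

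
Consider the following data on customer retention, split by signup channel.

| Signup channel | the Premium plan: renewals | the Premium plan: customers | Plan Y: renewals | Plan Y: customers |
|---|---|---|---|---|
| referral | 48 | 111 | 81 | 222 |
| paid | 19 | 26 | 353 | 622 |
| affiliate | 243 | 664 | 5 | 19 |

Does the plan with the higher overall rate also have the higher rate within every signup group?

No

Referral: the Premium plan 48/111 = 43.2%, Plan Y 81/222 = 36.5% → the Premium plan
Paid: the Premium plan 19/26 = 73.1%, Plan Y 353/622 = 56.8% → the Premium plan
Affiliate: the Premium plan 243/664 = 36.6%, Plan Y 5/19 = 26.3% → the Premium plan
Overall: the Premium plan 310/801 = 38.7%, Plan Y 439/863 = 50.9% → Plan Y
The Premium plan wins each signup group but Plan Y wins overall — the comparison reverses. The Premium plan's customers skew toward affiliate, which has a lower base rate.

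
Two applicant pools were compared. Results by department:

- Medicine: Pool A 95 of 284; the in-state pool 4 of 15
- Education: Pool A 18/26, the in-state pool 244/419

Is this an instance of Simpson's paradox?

Yes

Medicine: Pool A 95/284 = 33.5%, the in-state pool 4/15 = 26.7% → Pool A
Education: Pool A 18/26 = 69.2%, the in-state pool 244/419 = 58.2% → Pool A
Overall: Pool A 113/310 = 36.5%, the in-state pool 248/434 = 57.1% → the in-state pool
Pool A wins each department group but the in-state pool wins overall — the comparison reverses. Pool A's applicants skew toward Medicine, which has a lower base rate.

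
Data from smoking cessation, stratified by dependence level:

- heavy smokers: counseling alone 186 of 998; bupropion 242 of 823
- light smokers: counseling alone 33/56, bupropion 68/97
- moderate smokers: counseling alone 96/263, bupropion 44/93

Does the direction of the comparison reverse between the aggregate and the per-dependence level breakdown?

No

Heavy smokers: counseling alone 186/998 = 18.6%, bupropion 242/823 = 29.4% → bupropion
Light smokers: counseling alone 33/56 = 58.9%, bupropion 68/97 = 70.1% → bupropion
Moderate smokers: counseling alone 96/263 = 36.5%, bupropion 44/93 = 47.3% → bupropion
Overall: counseling alone 315/1317 = 23.9%, bupropion 354/1013 = 34.9% → bupropion
Bupropion wins overall and in every dependence group — no reversal.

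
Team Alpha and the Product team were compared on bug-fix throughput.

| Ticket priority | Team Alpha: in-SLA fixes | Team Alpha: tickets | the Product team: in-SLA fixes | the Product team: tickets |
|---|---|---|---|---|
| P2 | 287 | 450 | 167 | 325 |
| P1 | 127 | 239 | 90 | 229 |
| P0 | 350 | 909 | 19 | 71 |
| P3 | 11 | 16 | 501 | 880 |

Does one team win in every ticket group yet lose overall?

Yes

P2: Team Alpha 287/450 = 63.8%, the Product team 167/325 = 51.4% → Team Alpha
P1: Team Alpha 127/239 = 53.1%, the Product team 90/229 = 39.3% → Team Alpha
P0: Team Alpha 350/909 = 38.5%, the Product team 19/71 = 26.8% → Team Alpha
P3: Team Alpha 11/16 = 68.8%, the Product team 501/880 = 56.9% → Team Alpha
Overall: Team Alpha 775/1614 = 48.0%, the Product team 777/1505 = 51.6% → the Product team
Team Alpha wins each ticket group but the Product team wins overall — the comparison reverses. Team Alpha's tickets skew toward P0, which has a lower base rate.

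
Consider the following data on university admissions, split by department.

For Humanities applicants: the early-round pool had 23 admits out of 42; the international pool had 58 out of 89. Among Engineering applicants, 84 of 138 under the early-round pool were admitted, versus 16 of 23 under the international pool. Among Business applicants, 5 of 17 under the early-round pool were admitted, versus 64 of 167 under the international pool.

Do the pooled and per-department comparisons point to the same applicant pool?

Humanities: the early-round pool 23/42 = 54.8%, the international pool 58/89 = 65.2% → the international pool
Engineering: the early-round pool 84/138 = 60.9%, the international pool 16/23 = 69.6% → the international pool
Business: the early-round pool 5/17 = 29.4%, the international pool 64/167 = 38.3% → the international pool
Overall: the early-round pool 112/197 = 56.9%, the international pool 138/279 = 49.5% → the early-round pool
The international pool wins each department group but the early-round pool wins overall — the comparison reverses. The international pool's applicants skew toward Business, which has a lower base rate.

No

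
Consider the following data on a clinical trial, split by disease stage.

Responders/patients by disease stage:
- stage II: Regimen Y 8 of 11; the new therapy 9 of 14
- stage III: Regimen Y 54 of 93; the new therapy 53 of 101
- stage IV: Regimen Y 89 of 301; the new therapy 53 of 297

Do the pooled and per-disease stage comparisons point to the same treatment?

Yes

Stage II: Regimen Y 8/11 = 72.7%, the new therapy 9/14 = 64.3% → Regimen Y
Stage III: Regimen Y 54/93 = 58.1%, the new therapy 53/101 = 52.5% → Regimen Y
Stage IV: Regimen Y 89/301 = 29.6%, the new therapy 53/297 = 17.8% → Regimen Y
Overall: Regimen Y 151/405 = 37.3%, the new therapy 115/412 = 27.9% → Regimen Y
Regimen Y wins overall and in every disease group — no reversal.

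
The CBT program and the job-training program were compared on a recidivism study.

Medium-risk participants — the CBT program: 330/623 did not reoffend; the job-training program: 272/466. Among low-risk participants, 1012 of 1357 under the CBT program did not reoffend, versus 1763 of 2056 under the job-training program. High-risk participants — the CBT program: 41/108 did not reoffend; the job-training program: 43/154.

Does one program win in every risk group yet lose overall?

No

Medium-risk: the CBT program 330/623 = 53.0%, the job-training program 272/466 = 58.4% → the job-training program
Low-risk: the CBT program 1012/1357 = 74.6%, the job-training program 1763/2056 = 85.7% → the job-training program
High-risk: the CBT program 41/108 = 38.0%, the job-training program 43/154 = 27.9% → the CBT program
Overall: the CBT program 1383/2088 = 66.2%, the job-training program 2078/2676 = 77.7% → the job-training program
Neither sweeps: the CBT program wins 1 of 3 groups, the job-training program wins 2. The job-training program wins overall but not every group — no Simpson reversal.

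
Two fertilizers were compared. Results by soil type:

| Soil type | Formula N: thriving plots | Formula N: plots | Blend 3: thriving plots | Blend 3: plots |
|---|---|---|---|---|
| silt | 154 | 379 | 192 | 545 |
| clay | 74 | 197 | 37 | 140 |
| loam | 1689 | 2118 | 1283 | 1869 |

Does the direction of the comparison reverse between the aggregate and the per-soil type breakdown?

Silt: Formula N 154/379 = 40.6%, Blend 3 192/545 = 35.2% → Formula N
Clay: Formula N 74/197 = 37.6%, Blend 3 37/140 = 26.4% → Formula N
Loam: Formula N 1689/2118 = 79.7%, Blend 3 1283/1869 = 68.6% → Formula N
Overall: Formula N 1917/2694 = 71.2%, Blend 3 1512/2554 = 59.2% → Formula N
Formula N wins overall and in every soil group — no reversal.

No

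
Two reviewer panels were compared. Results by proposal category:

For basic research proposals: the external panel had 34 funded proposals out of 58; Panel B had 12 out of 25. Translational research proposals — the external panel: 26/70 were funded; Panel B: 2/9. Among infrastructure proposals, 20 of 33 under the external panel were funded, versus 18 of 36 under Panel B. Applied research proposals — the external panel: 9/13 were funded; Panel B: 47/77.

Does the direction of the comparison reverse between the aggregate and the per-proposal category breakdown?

Basic research: the external panel 34/58 = 58.6%, Panel B 12/25 = 48.0% → the external panel
Translational research: the external panel 26/70 = 37.1%, Panel B 2/9 = 22.2% → the external panel
Infrastructure: the external panel 20/33 = 60.6%, Panel B 18/36 = 50.0% → the external panel
Applied research: the external panel 9/13 = 69.2%, Panel B 47/77 = 61.0% → the external panel
Overall: the external panel 89/174 = 51.1%, Panel B 79/147 = 53.7% → Panel B
The external panel wins each proposal group but Panel B wins overall — the comparison reverses. The external panel's proposals skew toward translational research, which has a lower base rate.

Yes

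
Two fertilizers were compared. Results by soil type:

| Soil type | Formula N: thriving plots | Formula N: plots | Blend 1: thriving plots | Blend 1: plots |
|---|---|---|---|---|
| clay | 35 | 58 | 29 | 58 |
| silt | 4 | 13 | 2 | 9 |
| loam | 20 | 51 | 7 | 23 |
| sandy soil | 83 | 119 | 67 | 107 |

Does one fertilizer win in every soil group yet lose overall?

No

Clay: Formula N 35/58 = 60.3%, Blend 1 29/58 = 50.0% → Formula N
Silt: Formula N 4/13 = 30.8%, Blend 1 2/9 = 22.2% → Formula N
Loam: Formula N 20/51 = 39.2%, Blend 1 7/23 = 30.4% → Formula N
Sandy soil: Formula N 83/119 = 69.7%, Blend 1 67/107 = 62.6% → Formula N
Overall: Formula N 142/241 = 58.9%, Blend 1 105/197 = 53.3% → Formula N
Formula N wins overall and in every soil group — no reversal.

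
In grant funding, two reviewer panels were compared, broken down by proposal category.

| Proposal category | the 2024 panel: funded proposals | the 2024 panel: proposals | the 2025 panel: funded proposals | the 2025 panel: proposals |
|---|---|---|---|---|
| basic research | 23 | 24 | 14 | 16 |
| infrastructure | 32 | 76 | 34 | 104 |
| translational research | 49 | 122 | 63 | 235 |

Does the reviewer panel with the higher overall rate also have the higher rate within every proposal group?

Yes

Basic research: the 2024 panel 23/24 = 95.8%, the 2025 panel 14/16 = 87.5% → the 2024 panel
Infrastructure: the 2024 panel 32/76 = 42.1%, the 2025 panel 34/104 = 32.7% → the 2024 panel
Translational research: the 2024 panel 49/122 = 40.2%, the 2025 panel 63/235 = 26.8% → the 2024 panel
Overall: the 2024 panel 104/222 = 46.8%, the 2025 panel 111/355 = 31.3% → the 2024 panel
The 2024 panel wins overall and in every proposal group — no reversal.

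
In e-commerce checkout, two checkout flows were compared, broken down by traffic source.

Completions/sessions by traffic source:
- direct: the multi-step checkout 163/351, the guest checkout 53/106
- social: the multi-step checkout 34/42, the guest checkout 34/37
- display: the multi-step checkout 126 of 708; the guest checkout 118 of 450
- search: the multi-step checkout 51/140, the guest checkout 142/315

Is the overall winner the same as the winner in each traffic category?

Direct: the multi-step checkout 163/351 = 46.4%, the guest checkout 53/106 = 50.0% → the guest checkout
Social: the multi-step checkout 34/42 = 81.0%, the guest checkout 34/37 = 91.9% → the guest checkout
Display: the multi-step checkout 126/708 = 17.8%, the guest checkout 118/450 = 26.2% → the guest checkout
Search: the multi-step checkout 51/140 = 36.4%, the guest checkout 142/315 = 45.1% → the guest checkout
Overall: the multi-step checkout 374/1241 = 30.1%, the guest checkout 347/908 = 38.2% → the guest checkout
The guest checkout wins overall and in every traffic group — no reversal.

Yes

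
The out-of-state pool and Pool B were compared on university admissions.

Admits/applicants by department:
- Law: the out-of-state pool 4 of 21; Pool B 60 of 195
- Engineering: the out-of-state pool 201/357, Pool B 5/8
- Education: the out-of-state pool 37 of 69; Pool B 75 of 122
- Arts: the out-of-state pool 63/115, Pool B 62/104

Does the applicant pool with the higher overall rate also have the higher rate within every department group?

Law: the out-of-state pool 4/21 = 19.0%, Pool B 60/195 = 30.8% → Pool B
Engineering: the out-of-state pool 201/357 = 56.3%, Pool B 5/8 = 62.5% → Pool B
Education: the out-of-state pool 37/69 = 53.6%, Pool B 75/122 = 61.5% → Pool B
Arts: the out-of-state pool 63/115 = 54.8%, Pool B 62/104 = 59.6% → Pool B
Overall: the out-of-state pool 305/562 = 54.3%, Pool B 202/429 = 47.1% → the out-of-state pool
Pool B wins each department group but the out-of-state pool wins overall — the comparison reverses. Pool B's applicants skew toward Law, which has a lower base rate.

No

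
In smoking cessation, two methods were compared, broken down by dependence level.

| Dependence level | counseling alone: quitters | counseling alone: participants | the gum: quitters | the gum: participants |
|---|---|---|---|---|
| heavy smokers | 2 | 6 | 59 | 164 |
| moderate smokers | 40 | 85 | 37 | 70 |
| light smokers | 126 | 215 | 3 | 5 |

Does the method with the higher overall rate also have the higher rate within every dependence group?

Heavy smokers: counseling alone 2/6 = 33.3%, the gum 59/164 = 36.0% → the gum
Moderate smokers: counseling alone 40/85 = 47.1%, the gum 37/70 = 52.9% → the gum
Light smokers: counseling alone 126/215 = 58.6%, the gum 3/5 = 60.0% → the gum
Overall: counseling alone 168/306 = 54.9%, the gum 99/239 = 41.4% → counseling alone
The gum wins each dependence group but counseling alone wins overall — the comparison reverses. The gum's participants skew toward heavy smokers, which has a lower base rate.

No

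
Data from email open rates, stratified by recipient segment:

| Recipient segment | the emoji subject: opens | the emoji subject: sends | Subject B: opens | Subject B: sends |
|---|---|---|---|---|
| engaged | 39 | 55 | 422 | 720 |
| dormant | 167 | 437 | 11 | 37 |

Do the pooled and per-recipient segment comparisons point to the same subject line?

No

Engaged: the emoji subject 39/55 = 70.9%, Subject B 422/720 = 58.6% → the emoji subject
Dormant: the emoji subject 167/437 = 38.2%, Subject B 11/37 = 29.7% → the emoji subject
Overall: the emoji subject 206/492 = 41.9%, Subject B 433/757 = 57.2% → Subject B
The emoji subject wins each recipient group but Subject B wins overall — the comparison reverses. The emoji subject's sends skew toward dormant, which has a lower base rate.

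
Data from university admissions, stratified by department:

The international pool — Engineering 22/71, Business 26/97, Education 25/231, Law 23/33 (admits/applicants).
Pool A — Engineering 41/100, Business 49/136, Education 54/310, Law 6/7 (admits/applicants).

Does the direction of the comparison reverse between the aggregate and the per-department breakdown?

No

Engineering: the international pool 22/71 = 31.0%, Pool A 41/100 = 41.0% → Pool A
Business: the international pool 26/97 = 26.8%, Pool A 49/136 = 36.0% → Pool A
Education: the international pool 25/231 = 10.8%, Pool A 54/310 = 17.4% → Pool A
Law: the international pool 23/33 = 69.7%, Pool A 6/7 = 85.7% → Pool A
Overall: the international pool 96/432 = 22.2%, Pool A 150/553 = 27.1% → Pool A
Pool A wins overall and in every department group — no reversal.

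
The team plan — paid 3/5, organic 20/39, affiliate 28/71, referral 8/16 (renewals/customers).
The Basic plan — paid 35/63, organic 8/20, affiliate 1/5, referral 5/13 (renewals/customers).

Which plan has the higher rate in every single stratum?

Paid: the team plan 3/5 = 60.0%, the Basic plan 35/63 = 55.6% → the team plan
Organic: the team plan 20/39 = 51.3%, the Basic plan 8/20 = 40.0% → the team plan
Affiliate: the team plan 28/71 = 39.4%, the Basic plan 1/5 = 20.0% → the team plan
Referral: the team plan 8/16 = 50.0%, the Basic plan 5/13 = 38.5% → the team plan
The team plan has the higher rate in all 4 groups.

the team plan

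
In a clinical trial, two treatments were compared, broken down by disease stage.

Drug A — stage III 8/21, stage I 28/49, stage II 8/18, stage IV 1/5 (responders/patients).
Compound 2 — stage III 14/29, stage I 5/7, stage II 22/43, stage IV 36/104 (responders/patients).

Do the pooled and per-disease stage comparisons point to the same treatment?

Stage III: Drug A 8/21 = 38.1%, Compound 2 14/29 = 48.3% → Compound 2
Stage I: Drug A 28/49 = 57.1%, Compound 2 5/7 = 71.4% → Compound 2
Stage II: Drug A 8/18 = 44.4%, Compound 2 22/43 = 51.2% → Compound 2
Stage IV: Drug A 1/5 = 20.0%, Compound 2 36/104 = 34.6% → Compound 2
Overall: Drug A 45/93 = 48.4%, Compound 2 77/183 = 42.1% → Drug A
Compound 2 wins each disease group but Drug A wins overall — the comparison reverses. Compound 2's patients skew toward stage IV, which has a lower base rate.

No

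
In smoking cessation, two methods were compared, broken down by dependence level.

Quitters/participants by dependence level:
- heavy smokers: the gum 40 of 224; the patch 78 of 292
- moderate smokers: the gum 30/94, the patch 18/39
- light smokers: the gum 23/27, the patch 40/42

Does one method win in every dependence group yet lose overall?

Heavy smokers: the gum 40/224 = 17.9%, the patch 78/292 = 26.7% → the patch
Moderate smokers: the gum 30/94 = 31.9%, the patch 18/39 = 46.2% → the patch
Light smokers: the gum 23/27 = 85.2%, the patch 40/42 = 95.2% → the patch
Overall: the gum 93/345 = 27.0%, the patch 136/373 = 36.5% → the patch
The patch wins overall and in every dependence group — no reversal.

No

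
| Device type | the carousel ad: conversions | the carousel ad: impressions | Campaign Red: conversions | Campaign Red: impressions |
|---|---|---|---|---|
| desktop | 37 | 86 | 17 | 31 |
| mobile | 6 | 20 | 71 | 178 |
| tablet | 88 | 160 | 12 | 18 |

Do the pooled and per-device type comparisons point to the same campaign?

Desktop: the carousel ad 37/86 = 43.0%, Campaign Red 17/31 = 54.8% → Campaign Red
Mobile: the carousel ad 6/20 = 30.0%, Campaign Red 71/178 = 39.9% → Campaign Red
Tablet: the carousel ad 88/160 = 55.0%, Campaign Red 12/18 = 66.7% → Campaign Red
Overall: the carousel ad 131/266 = 49.2%, Campaign Red 100/227 = 44.1% → the carousel ad
Campaign Red wins each device group but the carousel ad wins overall — the comparison reverses. Campaign Red's impressions skew toward mobile, which has a lower base rate.

No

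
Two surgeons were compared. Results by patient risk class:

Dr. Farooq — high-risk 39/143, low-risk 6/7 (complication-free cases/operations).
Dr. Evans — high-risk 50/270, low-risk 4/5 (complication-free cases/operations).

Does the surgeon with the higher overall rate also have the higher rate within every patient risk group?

Yes

High-risk: Dr. Farooq 39/143 = 27.3%, Dr. Evans 50/270 = 18.5% → Dr. Farooq
Low-risk: Dr. Farooq 6/7 = 85.7%, Dr. Evans 4/5 = 80.0% → Dr. Farooq
Overall: Dr. Farooq 45/150 = 30.0%, Dr. Evans 54/275 = 19.6% → Dr. Farooq
Dr. Farooq wins overall and in every patient risk group — no reversal.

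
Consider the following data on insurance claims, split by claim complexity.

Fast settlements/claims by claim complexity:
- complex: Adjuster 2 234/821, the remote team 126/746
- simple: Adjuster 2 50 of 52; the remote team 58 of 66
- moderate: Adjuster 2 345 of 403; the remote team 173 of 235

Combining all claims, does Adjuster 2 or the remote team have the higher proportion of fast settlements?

Complex: Adjuster 2 234/821 = 28.5%, the remote team 126/746 = 16.9% → Adjuster 2
Simple: Adjuster 2 50/52 = 96.2%, the remote team 58/66 = 87.9% → Adjuster 2
Moderate: Adjuster 2 345/403 = 85.6%, the remote team 173/235 = 73.6% → Adjuster 2
Overall: Adjuster 2 629/1276 = 49.3%, the remote team 357/1047 = 34.1% → Adjuster 2

Adjuster 2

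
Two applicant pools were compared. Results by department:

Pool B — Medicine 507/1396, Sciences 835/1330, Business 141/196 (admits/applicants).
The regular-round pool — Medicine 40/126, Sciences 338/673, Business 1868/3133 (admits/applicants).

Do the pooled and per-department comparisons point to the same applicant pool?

Medicine: Pool B 507/1396 = 36.3%, the regular-round pool 40/126 = 31.7% → Pool B
Sciences: Pool B 835/1330 = 62.8%, the regular-round pool 338/673 = 50.2% → Pool B
Business: Pool B 141/196 = 71.9%, the regular-round pool 1868/3133 = 59.6% → Pool B
Overall: Pool B 1483/2922 = 50.8%, the regular-round pool 2246/3932 = 57.1% → the regular-round pool
Pool B wins each department group but the regular-round pool wins overall — the comparison reverses. Pool B's applicants skew toward Medicine, which has a lower base rate.

No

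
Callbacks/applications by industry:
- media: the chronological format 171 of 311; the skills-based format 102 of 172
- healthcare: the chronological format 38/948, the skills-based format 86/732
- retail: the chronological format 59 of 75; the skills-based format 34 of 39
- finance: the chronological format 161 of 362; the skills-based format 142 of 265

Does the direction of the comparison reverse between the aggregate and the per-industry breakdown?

No

Media: the chronological format 171/311 = 55.0%, the skills-based format 102/172 = 59.3% → the skills-based format
Healthcare: the chronological format 38/948 = 4.0%, the skills-based format 86/732 = 11.7% → the skills-based format
Retail: the chronological format 59/75 = 78.7%, the skills-based format 34/39 = 87.2% → the skills-based format
Finance: the chronological format 161/362 = 44.5%, the skills-based format 142/265 = 53.6% → the skills-based format
Overall: the chronological format 429/1696 = 25.3%, the skills-based format 364/1208 = 30.1% → the skills-based format
The skills-based format wins overall and in every industry group — no reversal.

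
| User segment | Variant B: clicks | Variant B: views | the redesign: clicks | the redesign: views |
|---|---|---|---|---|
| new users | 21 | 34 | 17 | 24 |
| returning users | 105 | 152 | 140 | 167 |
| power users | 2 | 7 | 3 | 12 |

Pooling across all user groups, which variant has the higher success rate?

the redesign

New users: Variant B 21/34 = 61.8%, the redesign 17/24 = 70.8% → the redesign
Returning users: Variant B 105/152 = 69.1%, the redesign 140/167 = 83.8% → the redesign
Power users: Variant B 2/7 = 28.6%, the redesign 3/12 = 25.0% → Variant B
Overall: Variant B 128/193 = 66.3%, the redesign 160/203 = 78.8% → the redesign
(Neither sweeps every user group, but the redesign has the higher pooled rate.)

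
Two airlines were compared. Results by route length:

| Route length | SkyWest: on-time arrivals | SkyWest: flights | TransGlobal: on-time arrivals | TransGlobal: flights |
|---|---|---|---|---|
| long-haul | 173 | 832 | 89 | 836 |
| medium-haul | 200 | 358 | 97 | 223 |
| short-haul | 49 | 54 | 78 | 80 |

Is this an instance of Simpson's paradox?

No

Long-haul: SkyWest 173/832 = 20.8%, TransGlobal 89/836 = 10.6% → SkyWest
Medium-haul: SkyWest 200/358 = 55.9%, TransGlobal 97/223 = 43.5% → SkyWest
Short-haul: SkyWest 49/54 = 90.7%, TransGlobal 78/80 = 97.5% → TransGlobal
Overall: SkyWest 422/1244 = 33.9%, TransGlobal 264/1139 = 23.2% → SkyWest
Neither sweeps: SkyWest wins 2 of 3 groups, TransGlobal wins 1. SkyWest wins overall but not every group — no Simpson reversal.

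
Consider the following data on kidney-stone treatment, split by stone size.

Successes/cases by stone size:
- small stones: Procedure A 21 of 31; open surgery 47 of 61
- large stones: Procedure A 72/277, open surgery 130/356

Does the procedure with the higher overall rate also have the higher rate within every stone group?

Yes

Small stones: Procedure A 21/31 = 67.7%, open surgery 47/61 = 77.0% → open surgery
Large stones: Procedure A 72/277 = 26.0%, open surgery 130/356 = 36.5% → open surgery
Overall: Procedure A 93/308 = 30.2%, open surgery 177/417 = 42.4% → open surgery
Open surgery wins overall and in every stone group — no reversal.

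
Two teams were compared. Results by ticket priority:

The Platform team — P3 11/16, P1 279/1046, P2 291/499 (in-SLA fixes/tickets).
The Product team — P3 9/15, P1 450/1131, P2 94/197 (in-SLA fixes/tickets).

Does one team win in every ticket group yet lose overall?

P3: the Platform team 11/16 = 68.8%, the Product team 9/15 = 60.0% → the Platform team
P1: the Platform team 279/1046 = 26.7%, the Product team 450/1131 = 39.8% → the Product team
P2: the Platform team 291/499 = 58.3%, the Product team 94/197 = 47.7% → the Platform team
Overall: the Platform team 581/1561 = 37.2%, the Product team 553/1343 = 41.2% → the Product team
Neither sweeps: the Platform team wins 2 of 3 groups, the Product team wins 1. The Product team wins overall but not every group — no Simpson reversal.

No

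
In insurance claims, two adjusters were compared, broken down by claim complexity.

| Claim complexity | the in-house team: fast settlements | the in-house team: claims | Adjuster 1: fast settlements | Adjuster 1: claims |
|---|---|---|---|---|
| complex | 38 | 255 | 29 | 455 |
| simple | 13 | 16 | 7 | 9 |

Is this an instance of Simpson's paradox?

Complex: the in-house team 38/255 = 14.9%, Adjuster 1 29/455 = 6.4% → the in-house team
Simple: the in-house team 13/16 = 81.2%, Adjuster 1 7/9 = 77.8% → the in-house team
Overall: the in-house team 51/271 = 18.8%, Adjuster 1 36/464 = 7.8% → the in-house team
The in-house team wins overall and in every claim group — no reversal.

No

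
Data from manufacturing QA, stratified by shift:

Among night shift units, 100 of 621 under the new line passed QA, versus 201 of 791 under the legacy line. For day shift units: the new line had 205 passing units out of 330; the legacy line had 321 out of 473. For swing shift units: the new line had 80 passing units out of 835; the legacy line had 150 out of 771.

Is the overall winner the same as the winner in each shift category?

Yes

Night shift: the new line 100/621 = 16.1%, the legacy line 201/791 = 25.4% → the legacy line
Day shift: the new line 205/330 = 62.1%, the legacy line 321/473 = 67.9% → the legacy line
Swing shift: the new line 80/835 = 9.6%, the legacy line 150/771 = 19.5% → the legacy line
Overall: the new line 385/1786 = 21.6%, the legacy line 672/2035 = 33.0% → the legacy line
The legacy line wins overall and in every shift group — no reversal.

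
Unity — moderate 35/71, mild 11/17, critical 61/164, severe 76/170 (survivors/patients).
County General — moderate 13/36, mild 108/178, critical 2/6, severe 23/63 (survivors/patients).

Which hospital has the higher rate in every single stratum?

Unity

Moderate: Unity 35/71 = 49.3%, County General 13/36 = 36.1% → Unity
Mild: Unity 11/17 = 64.7%, County General 108/178 = 60.7% → Unity
Critical: Unity 61/164 = 37.2%, County General 2/6 = 33.3% → Unity
Severe: Unity 76/170 = 44.7%, County General 23/63 = 36.5% → Unity
Unity has the higher rate in all 4 groups.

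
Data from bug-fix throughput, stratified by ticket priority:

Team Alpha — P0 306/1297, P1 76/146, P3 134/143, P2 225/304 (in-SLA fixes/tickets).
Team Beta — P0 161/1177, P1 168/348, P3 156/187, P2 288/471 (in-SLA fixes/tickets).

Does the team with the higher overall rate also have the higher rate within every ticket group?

P0: Team Alpha 306/1297 = 23.6%, Team Beta 161/1177 = 13.7% → Team Alpha
P1: Team Alpha 76/146 = 52.1%, Team Beta 168/348 = 48.3% → Team Alpha
P3: Team Alpha 134/143 = 93.7%, Team Beta 156/187 = 83.4% → Team Alpha
P2: Team Alpha 225/304 = 74.0%, Team Beta 288/471 = 61.1% → Team Alpha
Overall: Team Alpha 741/1890 = 39.2%, Team Beta 773/2183 = 35.4% → Team Alpha
Team Alpha wins overall and in every ticket group — no reversal.

Yes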